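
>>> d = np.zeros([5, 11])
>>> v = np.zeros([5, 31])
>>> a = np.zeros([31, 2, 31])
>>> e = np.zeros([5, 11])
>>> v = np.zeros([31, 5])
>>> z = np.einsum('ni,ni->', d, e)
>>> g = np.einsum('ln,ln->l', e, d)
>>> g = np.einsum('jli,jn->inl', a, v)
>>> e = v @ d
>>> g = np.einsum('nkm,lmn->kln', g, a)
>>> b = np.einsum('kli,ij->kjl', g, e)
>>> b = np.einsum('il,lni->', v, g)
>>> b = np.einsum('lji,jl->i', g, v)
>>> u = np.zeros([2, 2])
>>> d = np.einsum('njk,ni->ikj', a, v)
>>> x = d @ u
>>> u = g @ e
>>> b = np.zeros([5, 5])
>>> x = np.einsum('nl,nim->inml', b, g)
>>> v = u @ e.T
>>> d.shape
(5, 31, 2)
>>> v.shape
(5, 31, 31)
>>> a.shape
(31, 2, 31)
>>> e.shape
(31, 11)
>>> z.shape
()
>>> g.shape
(5, 31, 31)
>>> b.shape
(5, 5)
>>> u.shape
(5, 31, 11)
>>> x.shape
(31, 5, 31, 5)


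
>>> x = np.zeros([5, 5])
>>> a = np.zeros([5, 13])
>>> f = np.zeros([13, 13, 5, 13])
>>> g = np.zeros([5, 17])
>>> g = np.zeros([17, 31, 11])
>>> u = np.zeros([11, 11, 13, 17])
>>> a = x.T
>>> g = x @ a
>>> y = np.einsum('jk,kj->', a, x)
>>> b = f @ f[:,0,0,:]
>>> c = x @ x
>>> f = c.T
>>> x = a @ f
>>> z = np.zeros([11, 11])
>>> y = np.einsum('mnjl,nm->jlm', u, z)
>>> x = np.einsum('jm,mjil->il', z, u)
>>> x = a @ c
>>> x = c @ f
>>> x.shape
(5, 5)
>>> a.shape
(5, 5)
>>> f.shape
(5, 5)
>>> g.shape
(5, 5)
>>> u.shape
(11, 11, 13, 17)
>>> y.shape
(13, 17, 11)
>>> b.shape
(13, 13, 5, 13)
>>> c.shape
(5, 5)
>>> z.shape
(11, 11)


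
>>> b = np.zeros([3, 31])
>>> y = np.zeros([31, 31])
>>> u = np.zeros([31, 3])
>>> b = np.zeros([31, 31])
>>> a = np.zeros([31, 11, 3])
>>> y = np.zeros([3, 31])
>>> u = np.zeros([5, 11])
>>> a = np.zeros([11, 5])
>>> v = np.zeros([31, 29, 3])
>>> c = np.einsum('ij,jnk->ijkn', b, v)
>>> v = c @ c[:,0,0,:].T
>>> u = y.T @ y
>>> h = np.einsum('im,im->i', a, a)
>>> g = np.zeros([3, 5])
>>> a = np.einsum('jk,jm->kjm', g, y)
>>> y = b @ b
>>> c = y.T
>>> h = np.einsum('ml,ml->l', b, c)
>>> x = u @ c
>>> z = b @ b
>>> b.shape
(31, 31)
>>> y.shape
(31, 31)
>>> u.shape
(31, 31)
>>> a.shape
(5, 3, 31)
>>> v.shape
(31, 31, 3, 31)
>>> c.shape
(31, 31)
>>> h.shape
(31,)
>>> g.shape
(3, 5)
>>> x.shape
(31, 31)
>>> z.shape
(31, 31)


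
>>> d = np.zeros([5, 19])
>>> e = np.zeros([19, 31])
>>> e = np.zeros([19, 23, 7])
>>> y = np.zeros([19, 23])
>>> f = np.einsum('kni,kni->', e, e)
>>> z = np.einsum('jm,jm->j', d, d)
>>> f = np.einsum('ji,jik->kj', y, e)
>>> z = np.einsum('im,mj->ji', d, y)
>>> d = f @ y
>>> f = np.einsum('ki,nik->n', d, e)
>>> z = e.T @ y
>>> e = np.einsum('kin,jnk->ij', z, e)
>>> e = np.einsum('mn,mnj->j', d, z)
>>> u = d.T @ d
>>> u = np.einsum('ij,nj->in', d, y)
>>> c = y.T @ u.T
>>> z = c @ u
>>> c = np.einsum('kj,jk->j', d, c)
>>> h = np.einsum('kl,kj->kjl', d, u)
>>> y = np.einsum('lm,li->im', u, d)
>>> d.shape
(7, 23)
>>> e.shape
(23,)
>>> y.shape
(23, 19)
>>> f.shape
(19,)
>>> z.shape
(23, 19)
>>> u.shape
(7, 19)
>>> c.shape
(23,)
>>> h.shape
(7, 19, 23)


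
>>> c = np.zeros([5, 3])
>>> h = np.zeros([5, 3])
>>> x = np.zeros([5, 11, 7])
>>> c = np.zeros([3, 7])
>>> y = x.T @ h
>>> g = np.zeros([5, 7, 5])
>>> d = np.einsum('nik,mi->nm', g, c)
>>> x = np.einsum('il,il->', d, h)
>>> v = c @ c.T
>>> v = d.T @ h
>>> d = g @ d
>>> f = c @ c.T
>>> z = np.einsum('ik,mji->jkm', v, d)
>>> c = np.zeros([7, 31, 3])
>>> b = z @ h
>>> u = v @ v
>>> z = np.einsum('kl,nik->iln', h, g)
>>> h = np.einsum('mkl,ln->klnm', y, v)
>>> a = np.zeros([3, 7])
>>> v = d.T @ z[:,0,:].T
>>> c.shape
(7, 31, 3)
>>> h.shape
(11, 3, 3, 7)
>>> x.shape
()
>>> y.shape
(7, 11, 3)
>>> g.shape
(5, 7, 5)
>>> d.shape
(5, 7, 3)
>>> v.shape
(3, 7, 7)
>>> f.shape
(3, 3)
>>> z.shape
(7, 3, 5)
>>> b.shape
(7, 3, 3)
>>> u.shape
(3, 3)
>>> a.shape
(3, 7)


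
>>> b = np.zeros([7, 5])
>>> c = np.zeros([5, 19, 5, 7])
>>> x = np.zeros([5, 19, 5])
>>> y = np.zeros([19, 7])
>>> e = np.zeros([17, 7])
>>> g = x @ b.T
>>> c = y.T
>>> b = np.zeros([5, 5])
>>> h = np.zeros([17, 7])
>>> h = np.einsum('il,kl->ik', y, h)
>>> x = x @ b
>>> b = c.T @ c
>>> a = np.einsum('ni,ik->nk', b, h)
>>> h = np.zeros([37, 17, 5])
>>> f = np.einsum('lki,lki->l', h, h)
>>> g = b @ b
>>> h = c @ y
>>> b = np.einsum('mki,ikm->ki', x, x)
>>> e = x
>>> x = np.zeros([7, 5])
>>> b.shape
(19, 5)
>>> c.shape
(7, 19)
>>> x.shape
(7, 5)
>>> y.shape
(19, 7)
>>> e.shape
(5, 19, 5)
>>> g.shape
(19, 19)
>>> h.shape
(7, 7)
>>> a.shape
(19, 17)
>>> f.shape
(37,)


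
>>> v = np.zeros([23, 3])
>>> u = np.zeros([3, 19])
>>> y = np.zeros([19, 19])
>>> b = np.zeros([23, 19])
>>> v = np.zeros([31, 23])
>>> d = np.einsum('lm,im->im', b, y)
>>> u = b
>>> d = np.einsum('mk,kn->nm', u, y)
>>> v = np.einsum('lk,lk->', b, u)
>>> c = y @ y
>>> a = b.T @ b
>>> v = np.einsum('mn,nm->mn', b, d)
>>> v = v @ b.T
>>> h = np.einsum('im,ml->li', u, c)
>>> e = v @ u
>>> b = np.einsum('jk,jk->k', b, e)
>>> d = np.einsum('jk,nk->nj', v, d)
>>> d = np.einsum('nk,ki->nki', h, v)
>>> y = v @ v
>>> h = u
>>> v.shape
(23, 23)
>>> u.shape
(23, 19)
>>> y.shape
(23, 23)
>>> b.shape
(19,)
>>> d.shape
(19, 23, 23)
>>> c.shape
(19, 19)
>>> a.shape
(19, 19)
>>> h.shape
(23, 19)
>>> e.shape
(23, 19)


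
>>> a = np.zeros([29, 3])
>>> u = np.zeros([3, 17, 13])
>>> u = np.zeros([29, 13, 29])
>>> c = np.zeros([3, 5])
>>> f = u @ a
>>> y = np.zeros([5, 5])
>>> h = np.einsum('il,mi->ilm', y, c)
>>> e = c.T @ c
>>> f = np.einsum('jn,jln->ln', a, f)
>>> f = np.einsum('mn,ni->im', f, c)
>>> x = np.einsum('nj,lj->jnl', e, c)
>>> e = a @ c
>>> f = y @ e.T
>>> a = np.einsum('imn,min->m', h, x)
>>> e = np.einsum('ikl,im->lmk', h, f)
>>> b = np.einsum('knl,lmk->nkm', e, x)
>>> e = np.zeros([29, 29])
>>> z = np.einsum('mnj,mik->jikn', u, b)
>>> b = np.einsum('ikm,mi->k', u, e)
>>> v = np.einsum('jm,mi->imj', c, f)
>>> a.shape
(5,)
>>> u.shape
(29, 13, 29)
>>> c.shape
(3, 5)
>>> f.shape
(5, 29)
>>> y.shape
(5, 5)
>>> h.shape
(5, 5, 3)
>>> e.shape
(29, 29)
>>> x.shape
(5, 5, 3)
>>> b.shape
(13,)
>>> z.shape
(29, 3, 5, 13)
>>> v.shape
(29, 5, 3)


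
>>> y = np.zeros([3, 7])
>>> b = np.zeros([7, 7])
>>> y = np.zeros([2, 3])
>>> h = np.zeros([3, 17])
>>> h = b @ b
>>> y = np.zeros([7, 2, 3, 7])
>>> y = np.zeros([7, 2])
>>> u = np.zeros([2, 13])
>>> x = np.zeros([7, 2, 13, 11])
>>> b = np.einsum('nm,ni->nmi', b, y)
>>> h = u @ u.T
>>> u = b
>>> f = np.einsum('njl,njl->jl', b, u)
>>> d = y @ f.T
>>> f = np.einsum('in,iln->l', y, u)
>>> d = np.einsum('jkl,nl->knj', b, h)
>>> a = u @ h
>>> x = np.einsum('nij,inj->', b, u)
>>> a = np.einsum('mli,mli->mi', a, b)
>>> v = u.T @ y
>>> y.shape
(7, 2)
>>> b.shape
(7, 7, 2)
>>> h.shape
(2, 2)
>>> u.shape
(7, 7, 2)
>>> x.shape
()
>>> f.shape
(7,)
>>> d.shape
(7, 2, 7)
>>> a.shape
(7, 2)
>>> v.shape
(2, 7, 2)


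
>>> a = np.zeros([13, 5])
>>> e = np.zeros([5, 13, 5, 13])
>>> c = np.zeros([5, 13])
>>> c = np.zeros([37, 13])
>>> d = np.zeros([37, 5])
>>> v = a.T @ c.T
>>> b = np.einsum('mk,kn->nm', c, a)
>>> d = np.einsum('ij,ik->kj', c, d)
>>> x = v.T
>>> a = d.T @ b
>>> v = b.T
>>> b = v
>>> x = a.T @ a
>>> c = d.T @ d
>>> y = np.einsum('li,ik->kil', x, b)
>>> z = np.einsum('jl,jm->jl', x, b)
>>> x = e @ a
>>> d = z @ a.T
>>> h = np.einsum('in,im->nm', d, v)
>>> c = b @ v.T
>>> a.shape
(13, 37)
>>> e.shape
(5, 13, 5, 13)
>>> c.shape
(37, 37)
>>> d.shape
(37, 13)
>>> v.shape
(37, 5)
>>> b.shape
(37, 5)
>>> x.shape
(5, 13, 5, 37)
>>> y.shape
(5, 37, 37)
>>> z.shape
(37, 37)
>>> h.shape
(13, 5)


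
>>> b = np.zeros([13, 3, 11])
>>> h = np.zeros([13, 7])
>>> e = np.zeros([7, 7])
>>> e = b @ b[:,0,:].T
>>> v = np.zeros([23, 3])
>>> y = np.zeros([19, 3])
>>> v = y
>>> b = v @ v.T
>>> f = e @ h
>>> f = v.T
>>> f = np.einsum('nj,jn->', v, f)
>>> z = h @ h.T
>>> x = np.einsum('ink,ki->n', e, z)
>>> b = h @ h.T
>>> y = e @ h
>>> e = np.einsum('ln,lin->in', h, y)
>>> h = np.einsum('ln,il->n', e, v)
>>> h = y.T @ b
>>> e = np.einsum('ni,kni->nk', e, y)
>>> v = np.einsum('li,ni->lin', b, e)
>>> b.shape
(13, 13)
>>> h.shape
(7, 3, 13)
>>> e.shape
(3, 13)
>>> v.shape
(13, 13, 3)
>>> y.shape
(13, 3, 7)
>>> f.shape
()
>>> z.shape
(13, 13)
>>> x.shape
(3,)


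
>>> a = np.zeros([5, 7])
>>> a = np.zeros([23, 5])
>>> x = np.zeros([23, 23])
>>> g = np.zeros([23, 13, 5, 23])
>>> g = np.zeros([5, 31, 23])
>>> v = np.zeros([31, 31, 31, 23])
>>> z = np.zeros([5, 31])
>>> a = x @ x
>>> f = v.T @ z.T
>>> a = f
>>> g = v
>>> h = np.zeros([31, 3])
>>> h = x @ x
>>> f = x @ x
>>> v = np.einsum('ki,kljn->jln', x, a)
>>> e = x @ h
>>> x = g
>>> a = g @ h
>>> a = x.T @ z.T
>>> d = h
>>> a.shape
(23, 31, 31, 5)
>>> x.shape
(31, 31, 31, 23)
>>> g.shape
(31, 31, 31, 23)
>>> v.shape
(31, 31, 5)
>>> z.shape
(5, 31)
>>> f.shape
(23, 23)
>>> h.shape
(23, 23)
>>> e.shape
(23, 23)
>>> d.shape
(23, 23)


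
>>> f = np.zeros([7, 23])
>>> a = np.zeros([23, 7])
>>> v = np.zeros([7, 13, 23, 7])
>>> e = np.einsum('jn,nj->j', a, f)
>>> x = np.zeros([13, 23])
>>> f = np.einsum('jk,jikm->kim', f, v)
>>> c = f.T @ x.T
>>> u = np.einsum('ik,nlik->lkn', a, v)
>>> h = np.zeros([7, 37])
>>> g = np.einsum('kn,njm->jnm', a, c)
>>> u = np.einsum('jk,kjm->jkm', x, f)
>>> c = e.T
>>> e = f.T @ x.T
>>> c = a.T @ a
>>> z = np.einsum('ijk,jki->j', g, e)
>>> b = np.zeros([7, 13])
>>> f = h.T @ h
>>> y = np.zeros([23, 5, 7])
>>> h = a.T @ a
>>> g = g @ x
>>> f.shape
(37, 37)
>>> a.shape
(23, 7)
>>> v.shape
(7, 13, 23, 7)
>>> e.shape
(7, 13, 13)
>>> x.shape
(13, 23)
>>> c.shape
(7, 7)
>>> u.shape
(13, 23, 7)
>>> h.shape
(7, 7)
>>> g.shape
(13, 7, 23)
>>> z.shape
(7,)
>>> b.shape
(7, 13)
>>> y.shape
(23, 5, 7)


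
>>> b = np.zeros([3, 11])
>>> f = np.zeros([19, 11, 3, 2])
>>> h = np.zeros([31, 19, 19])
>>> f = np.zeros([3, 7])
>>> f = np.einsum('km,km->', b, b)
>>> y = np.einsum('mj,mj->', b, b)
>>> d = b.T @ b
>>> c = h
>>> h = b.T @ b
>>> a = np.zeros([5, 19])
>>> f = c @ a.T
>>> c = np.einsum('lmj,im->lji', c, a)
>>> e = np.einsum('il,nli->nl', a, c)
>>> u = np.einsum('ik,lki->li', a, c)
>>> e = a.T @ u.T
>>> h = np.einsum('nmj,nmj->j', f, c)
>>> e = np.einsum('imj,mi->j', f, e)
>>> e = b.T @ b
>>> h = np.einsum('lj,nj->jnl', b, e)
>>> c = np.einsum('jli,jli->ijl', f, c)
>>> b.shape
(3, 11)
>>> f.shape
(31, 19, 5)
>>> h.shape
(11, 11, 3)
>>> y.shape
()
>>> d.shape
(11, 11)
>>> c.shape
(5, 31, 19)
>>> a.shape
(5, 19)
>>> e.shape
(11, 11)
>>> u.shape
(31, 5)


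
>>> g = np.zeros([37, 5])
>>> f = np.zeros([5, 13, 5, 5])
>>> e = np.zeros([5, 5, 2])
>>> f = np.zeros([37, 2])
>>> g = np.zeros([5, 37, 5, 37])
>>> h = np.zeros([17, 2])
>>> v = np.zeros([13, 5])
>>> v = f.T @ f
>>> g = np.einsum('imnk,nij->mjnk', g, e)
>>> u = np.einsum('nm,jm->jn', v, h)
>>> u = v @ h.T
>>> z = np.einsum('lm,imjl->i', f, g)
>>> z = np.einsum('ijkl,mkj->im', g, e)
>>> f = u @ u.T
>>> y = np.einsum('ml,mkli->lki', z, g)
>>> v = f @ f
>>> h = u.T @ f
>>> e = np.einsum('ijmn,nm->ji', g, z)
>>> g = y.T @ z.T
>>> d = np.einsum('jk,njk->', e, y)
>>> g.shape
(37, 2, 37)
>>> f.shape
(2, 2)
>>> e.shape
(2, 37)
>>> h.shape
(17, 2)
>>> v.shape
(2, 2)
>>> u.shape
(2, 17)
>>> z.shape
(37, 5)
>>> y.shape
(5, 2, 37)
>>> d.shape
()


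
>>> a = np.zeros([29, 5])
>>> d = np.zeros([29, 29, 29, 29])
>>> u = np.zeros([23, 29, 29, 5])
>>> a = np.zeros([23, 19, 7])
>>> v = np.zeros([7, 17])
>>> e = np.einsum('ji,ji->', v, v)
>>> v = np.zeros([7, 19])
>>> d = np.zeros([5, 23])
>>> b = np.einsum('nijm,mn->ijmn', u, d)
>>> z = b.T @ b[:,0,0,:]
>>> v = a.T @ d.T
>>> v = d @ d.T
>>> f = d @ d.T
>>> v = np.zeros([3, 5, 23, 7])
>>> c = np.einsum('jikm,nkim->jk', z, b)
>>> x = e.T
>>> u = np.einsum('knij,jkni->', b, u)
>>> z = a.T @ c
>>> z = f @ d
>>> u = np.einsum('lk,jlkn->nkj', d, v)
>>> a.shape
(23, 19, 7)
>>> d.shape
(5, 23)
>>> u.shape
(7, 23, 3)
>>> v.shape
(3, 5, 23, 7)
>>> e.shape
()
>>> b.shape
(29, 29, 5, 23)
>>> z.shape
(5, 23)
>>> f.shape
(5, 5)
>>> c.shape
(23, 29)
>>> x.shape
()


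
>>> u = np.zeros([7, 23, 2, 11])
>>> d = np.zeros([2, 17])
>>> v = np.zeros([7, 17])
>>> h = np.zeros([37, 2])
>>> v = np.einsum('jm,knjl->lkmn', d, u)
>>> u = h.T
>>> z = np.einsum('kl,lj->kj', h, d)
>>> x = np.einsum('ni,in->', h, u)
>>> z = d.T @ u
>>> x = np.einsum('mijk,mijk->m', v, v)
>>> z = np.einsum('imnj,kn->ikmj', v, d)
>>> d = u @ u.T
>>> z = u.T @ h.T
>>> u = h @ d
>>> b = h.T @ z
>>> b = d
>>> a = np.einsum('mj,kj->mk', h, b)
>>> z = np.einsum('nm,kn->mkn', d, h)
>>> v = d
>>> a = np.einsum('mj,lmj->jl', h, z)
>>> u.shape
(37, 2)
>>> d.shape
(2, 2)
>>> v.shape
(2, 2)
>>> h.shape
(37, 2)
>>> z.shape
(2, 37, 2)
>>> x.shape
(11,)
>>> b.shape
(2, 2)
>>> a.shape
(2, 2)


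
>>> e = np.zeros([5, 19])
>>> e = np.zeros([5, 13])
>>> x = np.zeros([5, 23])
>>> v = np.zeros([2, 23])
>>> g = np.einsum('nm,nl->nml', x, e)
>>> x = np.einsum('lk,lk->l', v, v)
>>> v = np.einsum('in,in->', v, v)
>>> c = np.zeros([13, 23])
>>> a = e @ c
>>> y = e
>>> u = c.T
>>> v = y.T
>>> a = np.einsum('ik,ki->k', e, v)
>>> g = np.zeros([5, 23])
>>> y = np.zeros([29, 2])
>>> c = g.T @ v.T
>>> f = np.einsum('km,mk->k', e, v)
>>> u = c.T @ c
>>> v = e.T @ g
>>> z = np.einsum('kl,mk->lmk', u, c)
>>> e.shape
(5, 13)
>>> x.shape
(2,)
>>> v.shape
(13, 23)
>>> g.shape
(5, 23)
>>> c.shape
(23, 13)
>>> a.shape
(13,)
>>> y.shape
(29, 2)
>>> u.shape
(13, 13)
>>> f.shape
(5,)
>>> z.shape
(13, 23, 13)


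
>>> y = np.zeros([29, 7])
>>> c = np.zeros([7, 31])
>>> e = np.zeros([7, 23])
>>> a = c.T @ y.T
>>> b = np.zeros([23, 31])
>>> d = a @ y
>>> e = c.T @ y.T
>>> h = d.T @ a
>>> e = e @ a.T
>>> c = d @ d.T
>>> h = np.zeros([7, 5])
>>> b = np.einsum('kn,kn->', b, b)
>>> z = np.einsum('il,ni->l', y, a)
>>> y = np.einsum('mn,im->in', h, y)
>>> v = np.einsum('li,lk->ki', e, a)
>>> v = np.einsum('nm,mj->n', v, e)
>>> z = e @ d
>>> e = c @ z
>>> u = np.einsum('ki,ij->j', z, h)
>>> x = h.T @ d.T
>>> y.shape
(29, 5)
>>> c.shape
(31, 31)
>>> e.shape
(31, 7)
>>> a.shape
(31, 29)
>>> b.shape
()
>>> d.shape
(31, 7)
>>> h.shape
(7, 5)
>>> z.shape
(31, 7)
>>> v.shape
(29,)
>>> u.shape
(5,)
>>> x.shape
(5, 31)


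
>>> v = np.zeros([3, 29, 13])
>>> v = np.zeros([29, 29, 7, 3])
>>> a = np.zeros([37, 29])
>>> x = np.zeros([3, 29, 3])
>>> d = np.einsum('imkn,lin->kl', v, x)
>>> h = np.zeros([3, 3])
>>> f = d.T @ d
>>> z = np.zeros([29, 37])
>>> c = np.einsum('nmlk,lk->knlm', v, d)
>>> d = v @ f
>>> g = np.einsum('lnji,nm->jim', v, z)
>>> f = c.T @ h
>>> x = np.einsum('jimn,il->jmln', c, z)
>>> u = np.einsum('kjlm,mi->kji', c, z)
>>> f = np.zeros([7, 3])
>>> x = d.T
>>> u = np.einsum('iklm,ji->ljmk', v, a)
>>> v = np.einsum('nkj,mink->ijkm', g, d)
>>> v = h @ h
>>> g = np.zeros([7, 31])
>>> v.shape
(3, 3)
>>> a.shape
(37, 29)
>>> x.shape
(3, 7, 29, 29)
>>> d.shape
(29, 29, 7, 3)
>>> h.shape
(3, 3)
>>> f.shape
(7, 3)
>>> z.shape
(29, 37)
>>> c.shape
(3, 29, 7, 29)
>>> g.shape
(7, 31)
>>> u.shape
(7, 37, 3, 29)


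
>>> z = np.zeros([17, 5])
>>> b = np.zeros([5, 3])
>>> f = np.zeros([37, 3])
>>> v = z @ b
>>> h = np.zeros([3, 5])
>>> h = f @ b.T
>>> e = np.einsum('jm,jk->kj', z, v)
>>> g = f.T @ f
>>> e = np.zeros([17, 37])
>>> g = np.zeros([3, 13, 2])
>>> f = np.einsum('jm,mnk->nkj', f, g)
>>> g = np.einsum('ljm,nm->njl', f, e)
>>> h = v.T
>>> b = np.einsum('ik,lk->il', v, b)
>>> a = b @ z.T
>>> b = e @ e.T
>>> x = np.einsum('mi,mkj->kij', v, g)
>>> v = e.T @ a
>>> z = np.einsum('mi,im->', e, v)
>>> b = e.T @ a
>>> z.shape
()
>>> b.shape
(37, 17)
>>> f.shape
(13, 2, 37)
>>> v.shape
(37, 17)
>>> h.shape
(3, 17)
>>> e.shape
(17, 37)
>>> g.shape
(17, 2, 13)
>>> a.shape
(17, 17)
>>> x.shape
(2, 3, 13)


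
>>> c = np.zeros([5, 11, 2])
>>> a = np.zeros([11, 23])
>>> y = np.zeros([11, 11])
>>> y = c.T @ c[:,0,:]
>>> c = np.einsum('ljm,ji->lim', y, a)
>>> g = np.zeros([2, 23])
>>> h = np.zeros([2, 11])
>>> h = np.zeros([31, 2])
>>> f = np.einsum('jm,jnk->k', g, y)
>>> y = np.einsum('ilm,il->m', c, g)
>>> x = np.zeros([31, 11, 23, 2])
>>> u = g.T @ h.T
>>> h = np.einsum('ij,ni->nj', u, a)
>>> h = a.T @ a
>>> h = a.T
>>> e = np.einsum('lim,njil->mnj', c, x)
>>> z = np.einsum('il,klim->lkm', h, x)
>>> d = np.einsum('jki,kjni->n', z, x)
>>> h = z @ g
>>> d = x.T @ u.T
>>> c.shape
(2, 23, 2)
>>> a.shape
(11, 23)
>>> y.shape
(2,)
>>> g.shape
(2, 23)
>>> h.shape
(11, 31, 23)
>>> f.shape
(2,)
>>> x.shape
(31, 11, 23, 2)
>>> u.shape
(23, 31)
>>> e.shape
(2, 31, 11)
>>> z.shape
(11, 31, 2)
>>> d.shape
(2, 23, 11, 23)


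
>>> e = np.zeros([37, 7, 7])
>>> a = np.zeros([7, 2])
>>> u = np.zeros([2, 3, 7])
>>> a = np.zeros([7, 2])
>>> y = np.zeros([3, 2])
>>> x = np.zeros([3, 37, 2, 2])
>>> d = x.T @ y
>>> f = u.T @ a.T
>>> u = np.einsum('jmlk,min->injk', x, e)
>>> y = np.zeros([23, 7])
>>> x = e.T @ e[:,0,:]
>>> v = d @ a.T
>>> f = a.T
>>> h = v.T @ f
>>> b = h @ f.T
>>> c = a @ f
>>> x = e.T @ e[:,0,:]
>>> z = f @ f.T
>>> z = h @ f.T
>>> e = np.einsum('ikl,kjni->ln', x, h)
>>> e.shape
(7, 2)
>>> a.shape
(7, 2)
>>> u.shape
(7, 7, 3, 2)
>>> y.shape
(23, 7)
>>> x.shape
(7, 7, 7)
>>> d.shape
(2, 2, 37, 2)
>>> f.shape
(2, 7)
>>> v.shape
(2, 2, 37, 7)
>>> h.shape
(7, 37, 2, 7)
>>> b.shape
(7, 37, 2, 2)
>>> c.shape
(7, 7)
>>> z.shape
(7, 37, 2, 2)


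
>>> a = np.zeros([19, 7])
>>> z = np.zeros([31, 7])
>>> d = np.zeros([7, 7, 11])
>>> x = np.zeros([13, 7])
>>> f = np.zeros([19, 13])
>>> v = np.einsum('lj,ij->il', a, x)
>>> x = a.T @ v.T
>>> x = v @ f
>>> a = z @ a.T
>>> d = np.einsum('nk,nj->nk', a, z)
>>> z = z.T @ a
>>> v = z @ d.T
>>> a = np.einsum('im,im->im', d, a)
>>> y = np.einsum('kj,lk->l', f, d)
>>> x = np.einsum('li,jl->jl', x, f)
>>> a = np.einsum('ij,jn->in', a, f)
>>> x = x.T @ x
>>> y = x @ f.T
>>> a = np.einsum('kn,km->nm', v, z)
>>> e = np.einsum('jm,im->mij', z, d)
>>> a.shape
(31, 19)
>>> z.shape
(7, 19)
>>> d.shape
(31, 19)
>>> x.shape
(13, 13)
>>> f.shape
(19, 13)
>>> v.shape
(7, 31)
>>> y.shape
(13, 19)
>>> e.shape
(19, 31, 7)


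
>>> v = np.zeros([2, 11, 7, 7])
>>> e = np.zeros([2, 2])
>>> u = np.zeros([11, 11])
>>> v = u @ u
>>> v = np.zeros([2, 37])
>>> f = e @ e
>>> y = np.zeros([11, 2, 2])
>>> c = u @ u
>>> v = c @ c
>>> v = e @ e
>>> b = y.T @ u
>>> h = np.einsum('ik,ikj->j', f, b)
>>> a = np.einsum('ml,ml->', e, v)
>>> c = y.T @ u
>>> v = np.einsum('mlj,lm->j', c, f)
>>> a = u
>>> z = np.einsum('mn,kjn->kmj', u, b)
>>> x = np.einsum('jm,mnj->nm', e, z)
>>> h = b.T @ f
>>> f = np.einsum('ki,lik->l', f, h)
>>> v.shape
(11,)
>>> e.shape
(2, 2)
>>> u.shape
(11, 11)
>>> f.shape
(11,)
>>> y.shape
(11, 2, 2)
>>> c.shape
(2, 2, 11)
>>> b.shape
(2, 2, 11)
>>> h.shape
(11, 2, 2)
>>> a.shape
(11, 11)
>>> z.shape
(2, 11, 2)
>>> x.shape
(11, 2)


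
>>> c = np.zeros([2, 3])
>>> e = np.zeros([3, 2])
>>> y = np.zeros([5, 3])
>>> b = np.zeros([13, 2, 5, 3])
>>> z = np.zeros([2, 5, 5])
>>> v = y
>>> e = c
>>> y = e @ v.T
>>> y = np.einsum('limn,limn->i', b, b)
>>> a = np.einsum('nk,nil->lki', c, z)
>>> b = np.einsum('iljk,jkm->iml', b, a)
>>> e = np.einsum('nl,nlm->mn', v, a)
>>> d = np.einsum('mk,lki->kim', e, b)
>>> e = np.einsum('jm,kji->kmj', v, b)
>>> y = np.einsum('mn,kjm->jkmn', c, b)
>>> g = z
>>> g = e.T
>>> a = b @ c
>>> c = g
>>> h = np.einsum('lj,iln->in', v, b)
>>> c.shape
(5, 3, 13)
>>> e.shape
(13, 3, 5)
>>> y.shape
(5, 13, 2, 3)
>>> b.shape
(13, 5, 2)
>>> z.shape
(2, 5, 5)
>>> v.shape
(5, 3)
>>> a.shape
(13, 5, 3)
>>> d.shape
(5, 2, 5)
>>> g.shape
(5, 3, 13)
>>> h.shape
(13, 2)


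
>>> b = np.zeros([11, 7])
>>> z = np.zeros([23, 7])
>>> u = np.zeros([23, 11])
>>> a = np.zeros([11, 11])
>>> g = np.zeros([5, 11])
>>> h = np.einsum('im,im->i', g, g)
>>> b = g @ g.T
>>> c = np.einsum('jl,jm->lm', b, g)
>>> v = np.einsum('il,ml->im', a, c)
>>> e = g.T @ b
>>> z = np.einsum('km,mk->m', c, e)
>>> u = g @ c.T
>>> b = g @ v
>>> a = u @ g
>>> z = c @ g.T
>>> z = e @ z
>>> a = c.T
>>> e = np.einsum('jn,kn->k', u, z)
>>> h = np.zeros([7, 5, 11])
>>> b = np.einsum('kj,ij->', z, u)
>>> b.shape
()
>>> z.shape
(11, 5)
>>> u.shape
(5, 5)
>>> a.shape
(11, 5)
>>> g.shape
(5, 11)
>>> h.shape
(7, 5, 11)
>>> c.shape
(5, 11)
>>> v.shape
(11, 5)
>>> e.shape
(11,)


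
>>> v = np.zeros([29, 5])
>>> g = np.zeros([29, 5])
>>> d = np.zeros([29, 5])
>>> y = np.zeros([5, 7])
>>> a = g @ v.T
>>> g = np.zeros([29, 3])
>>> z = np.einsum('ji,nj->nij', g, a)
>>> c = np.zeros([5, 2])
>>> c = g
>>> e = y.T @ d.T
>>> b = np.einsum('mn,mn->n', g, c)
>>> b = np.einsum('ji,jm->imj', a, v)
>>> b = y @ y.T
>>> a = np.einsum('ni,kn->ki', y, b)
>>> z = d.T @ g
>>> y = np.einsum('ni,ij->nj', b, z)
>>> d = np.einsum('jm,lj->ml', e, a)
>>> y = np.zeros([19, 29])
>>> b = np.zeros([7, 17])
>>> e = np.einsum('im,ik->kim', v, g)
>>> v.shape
(29, 5)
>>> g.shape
(29, 3)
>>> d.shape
(29, 5)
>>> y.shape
(19, 29)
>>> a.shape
(5, 7)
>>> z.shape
(5, 3)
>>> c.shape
(29, 3)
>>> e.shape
(3, 29, 5)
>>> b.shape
(7, 17)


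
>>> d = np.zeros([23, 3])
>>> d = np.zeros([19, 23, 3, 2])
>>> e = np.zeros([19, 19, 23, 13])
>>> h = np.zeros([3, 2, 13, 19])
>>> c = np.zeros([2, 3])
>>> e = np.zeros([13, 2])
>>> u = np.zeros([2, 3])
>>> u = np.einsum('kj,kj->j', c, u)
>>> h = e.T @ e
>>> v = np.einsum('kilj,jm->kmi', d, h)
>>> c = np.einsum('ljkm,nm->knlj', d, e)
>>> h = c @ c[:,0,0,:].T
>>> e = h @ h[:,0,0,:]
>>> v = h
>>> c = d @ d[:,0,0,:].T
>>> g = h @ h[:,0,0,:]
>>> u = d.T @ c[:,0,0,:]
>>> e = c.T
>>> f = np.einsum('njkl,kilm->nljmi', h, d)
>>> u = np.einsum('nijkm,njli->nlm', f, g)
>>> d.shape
(19, 23, 3, 2)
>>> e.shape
(19, 3, 23, 19)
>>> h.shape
(3, 13, 19, 3)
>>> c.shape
(19, 23, 3, 19)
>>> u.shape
(3, 19, 23)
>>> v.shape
(3, 13, 19, 3)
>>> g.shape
(3, 13, 19, 3)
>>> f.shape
(3, 3, 13, 2, 23)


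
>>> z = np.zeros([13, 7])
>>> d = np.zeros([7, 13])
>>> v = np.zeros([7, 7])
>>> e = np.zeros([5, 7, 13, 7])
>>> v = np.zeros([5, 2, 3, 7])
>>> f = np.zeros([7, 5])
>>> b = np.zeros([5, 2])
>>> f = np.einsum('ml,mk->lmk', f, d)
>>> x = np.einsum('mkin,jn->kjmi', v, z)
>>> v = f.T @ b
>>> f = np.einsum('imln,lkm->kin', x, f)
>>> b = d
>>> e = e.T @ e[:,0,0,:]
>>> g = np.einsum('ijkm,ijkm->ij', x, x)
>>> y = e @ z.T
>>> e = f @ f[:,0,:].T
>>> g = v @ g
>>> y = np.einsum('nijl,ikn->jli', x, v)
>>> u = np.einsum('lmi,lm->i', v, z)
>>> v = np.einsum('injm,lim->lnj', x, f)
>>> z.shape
(13, 7)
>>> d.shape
(7, 13)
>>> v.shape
(7, 13, 5)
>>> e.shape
(7, 2, 7)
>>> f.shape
(7, 2, 3)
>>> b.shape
(7, 13)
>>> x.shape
(2, 13, 5, 3)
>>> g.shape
(13, 7, 13)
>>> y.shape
(5, 3, 13)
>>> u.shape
(2,)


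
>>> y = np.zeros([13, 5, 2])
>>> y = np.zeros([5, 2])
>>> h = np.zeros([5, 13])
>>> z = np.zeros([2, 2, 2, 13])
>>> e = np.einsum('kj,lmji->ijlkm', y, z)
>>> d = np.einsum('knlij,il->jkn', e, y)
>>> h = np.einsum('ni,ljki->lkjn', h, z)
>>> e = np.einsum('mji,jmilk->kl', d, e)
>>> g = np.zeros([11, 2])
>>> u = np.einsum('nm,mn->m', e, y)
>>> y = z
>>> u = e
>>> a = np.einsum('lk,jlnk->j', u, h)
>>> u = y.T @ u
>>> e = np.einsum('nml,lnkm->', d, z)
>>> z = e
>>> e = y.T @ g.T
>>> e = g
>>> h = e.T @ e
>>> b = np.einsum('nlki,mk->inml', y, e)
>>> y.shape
(2, 2, 2, 13)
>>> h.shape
(2, 2)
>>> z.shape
()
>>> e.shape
(11, 2)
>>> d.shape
(2, 13, 2)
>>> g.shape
(11, 2)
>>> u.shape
(13, 2, 2, 5)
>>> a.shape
(2,)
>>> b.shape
(13, 2, 11, 2)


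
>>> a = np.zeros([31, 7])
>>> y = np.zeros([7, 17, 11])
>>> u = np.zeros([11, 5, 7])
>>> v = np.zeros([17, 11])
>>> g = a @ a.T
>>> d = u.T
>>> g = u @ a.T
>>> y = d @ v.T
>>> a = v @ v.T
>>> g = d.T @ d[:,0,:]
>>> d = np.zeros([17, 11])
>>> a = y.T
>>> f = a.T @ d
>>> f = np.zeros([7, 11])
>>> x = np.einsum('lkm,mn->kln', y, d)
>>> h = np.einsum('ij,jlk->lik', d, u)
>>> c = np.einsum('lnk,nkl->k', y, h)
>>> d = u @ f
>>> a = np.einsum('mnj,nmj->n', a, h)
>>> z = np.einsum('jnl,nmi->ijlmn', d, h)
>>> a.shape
(5,)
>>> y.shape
(7, 5, 17)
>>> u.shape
(11, 5, 7)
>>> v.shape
(17, 11)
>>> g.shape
(11, 5, 11)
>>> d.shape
(11, 5, 11)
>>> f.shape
(7, 11)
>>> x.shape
(5, 7, 11)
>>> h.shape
(5, 17, 7)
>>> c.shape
(17,)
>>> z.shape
(7, 11, 11, 17, 5)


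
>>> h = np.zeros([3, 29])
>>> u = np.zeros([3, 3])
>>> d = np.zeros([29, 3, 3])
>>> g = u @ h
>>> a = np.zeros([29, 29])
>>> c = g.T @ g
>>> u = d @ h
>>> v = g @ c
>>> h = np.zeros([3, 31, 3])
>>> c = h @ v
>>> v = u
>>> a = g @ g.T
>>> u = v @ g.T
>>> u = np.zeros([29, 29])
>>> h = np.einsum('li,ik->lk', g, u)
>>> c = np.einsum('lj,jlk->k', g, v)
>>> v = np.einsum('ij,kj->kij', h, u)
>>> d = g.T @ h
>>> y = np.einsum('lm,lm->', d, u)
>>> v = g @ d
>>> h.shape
(3, 29)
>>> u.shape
(29, 29)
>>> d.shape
(29, 29)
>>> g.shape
(3, 29)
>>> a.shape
(3, 3)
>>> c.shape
(29,)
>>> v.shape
(3, 29)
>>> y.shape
()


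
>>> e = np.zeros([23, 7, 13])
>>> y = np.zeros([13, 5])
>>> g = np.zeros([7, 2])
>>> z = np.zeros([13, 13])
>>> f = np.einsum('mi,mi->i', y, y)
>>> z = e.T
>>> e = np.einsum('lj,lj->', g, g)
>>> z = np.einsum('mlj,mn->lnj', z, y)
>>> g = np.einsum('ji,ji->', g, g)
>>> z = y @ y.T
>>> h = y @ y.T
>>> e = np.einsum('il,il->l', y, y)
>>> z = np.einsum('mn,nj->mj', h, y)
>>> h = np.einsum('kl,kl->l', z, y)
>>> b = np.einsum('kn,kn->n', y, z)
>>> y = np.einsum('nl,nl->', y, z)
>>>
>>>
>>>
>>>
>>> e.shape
(5,)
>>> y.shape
()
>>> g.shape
()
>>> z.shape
(13, 5)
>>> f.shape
(5,)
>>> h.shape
(5,)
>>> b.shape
(5,)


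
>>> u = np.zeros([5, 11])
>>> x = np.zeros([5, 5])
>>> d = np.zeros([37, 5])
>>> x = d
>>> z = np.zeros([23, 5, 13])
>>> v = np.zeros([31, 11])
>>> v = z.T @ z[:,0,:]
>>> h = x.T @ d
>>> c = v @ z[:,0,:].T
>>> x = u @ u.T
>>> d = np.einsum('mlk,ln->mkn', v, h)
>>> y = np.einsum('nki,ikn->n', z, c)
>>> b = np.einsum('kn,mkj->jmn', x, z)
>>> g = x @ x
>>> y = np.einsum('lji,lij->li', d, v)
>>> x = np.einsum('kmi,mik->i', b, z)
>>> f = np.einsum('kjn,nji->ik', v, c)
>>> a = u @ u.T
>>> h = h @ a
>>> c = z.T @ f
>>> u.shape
(5, 11)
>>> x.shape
(5,)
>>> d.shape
(13, 13, 5)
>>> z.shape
(23, 5, 13)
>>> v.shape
(13, 5, 13)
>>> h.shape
(5, 5)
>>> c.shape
(13, 5, 13)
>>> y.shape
(13, 5)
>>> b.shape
(13, 23, 5)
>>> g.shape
(5, 5)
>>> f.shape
(23, 13)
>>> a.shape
(5, 5)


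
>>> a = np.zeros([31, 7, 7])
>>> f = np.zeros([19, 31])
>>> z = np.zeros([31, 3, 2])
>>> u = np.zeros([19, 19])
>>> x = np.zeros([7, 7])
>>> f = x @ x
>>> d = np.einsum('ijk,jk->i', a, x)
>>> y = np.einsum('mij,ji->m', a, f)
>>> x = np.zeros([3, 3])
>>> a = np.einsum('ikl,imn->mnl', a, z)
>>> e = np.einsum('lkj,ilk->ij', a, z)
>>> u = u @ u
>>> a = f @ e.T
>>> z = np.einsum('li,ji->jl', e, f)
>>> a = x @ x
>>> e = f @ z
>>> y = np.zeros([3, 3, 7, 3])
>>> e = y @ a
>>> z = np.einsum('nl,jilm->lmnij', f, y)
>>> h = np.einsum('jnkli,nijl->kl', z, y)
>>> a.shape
(3, 3)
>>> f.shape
(7, 7)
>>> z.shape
(7, 3, 7, 3, 3)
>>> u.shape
(19, 19)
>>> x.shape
(3, 3)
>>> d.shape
(31,)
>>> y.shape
(3, 3, 7, 3)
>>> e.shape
(3, 3, 7, 3)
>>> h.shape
(7, 3)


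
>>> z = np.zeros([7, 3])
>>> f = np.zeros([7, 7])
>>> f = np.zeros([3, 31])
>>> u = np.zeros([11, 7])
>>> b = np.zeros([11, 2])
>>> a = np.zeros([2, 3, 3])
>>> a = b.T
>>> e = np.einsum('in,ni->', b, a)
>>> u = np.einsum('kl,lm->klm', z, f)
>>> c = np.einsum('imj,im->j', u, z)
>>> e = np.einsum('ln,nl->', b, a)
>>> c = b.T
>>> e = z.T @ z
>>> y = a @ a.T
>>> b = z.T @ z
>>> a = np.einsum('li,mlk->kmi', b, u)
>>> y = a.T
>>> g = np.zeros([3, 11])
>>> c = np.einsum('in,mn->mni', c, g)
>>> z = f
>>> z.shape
(3, 31)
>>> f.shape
(3, 31)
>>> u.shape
(7, 3, 31)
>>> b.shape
(3, 3)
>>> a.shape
(31, 7, 3)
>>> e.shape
(3, 3)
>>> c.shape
(3, 11, 2)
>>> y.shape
(3, 7, 31)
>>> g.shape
(3, 11)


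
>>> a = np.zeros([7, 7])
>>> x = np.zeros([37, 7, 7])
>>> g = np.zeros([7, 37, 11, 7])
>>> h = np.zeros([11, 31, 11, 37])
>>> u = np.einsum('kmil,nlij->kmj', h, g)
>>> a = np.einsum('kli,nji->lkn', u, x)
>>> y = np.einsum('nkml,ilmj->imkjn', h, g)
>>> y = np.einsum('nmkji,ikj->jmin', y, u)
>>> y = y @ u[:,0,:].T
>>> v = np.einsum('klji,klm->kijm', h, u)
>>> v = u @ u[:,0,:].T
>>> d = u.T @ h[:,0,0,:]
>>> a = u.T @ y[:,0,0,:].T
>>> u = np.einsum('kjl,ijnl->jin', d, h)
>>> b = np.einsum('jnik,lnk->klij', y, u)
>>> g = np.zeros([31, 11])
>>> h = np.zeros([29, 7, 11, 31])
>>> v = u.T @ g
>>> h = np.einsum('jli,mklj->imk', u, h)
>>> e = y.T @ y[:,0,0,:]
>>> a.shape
(7, 31, 7)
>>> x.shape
(37, 7, 7)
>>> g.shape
(31, 11)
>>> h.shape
(11, 29, 7)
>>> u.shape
(31, 11, 11)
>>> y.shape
(7, 11, 11, 11)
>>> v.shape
(11, 11, 11)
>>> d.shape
(7, 31, 37)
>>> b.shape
(11, 31, 11, 7)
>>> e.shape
(11, 11, 11, 11)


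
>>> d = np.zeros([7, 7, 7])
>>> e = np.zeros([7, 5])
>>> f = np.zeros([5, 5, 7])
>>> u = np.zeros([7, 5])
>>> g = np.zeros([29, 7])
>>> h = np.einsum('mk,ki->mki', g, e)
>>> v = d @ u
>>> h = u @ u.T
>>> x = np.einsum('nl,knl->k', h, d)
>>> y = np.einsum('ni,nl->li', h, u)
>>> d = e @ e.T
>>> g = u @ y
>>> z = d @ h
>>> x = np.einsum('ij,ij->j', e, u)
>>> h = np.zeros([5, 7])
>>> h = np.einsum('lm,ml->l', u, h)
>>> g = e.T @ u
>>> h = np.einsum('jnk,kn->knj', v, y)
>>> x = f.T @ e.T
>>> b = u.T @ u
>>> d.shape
(7, 7)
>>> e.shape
(7, 5)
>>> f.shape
(5, 5, 7)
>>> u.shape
(7, 5)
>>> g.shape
(5, 5)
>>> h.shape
(5, 7, 7)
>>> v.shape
(7, 7, 5)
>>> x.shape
(7, 5, 7)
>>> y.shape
(5, 7)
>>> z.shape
(7, 7)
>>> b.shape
(5, 5)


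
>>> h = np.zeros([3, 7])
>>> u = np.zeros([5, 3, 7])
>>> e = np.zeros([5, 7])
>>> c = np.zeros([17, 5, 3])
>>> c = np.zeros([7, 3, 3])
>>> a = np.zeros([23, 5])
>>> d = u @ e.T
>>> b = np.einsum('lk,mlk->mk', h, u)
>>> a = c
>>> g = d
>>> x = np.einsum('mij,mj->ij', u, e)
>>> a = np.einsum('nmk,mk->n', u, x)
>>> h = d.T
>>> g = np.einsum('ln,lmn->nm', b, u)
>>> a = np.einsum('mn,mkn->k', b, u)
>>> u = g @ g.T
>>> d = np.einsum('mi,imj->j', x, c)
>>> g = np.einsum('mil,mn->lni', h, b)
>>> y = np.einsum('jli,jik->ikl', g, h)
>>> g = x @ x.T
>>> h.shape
(5, 3, 5)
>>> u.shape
(7, 7)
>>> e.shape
(5, 7)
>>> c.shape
(7, 3, 3)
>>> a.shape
(3,)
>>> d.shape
(3,)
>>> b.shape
(5, 7)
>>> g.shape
(3, 3)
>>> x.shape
(3, 7)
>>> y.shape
(3, 5, 7)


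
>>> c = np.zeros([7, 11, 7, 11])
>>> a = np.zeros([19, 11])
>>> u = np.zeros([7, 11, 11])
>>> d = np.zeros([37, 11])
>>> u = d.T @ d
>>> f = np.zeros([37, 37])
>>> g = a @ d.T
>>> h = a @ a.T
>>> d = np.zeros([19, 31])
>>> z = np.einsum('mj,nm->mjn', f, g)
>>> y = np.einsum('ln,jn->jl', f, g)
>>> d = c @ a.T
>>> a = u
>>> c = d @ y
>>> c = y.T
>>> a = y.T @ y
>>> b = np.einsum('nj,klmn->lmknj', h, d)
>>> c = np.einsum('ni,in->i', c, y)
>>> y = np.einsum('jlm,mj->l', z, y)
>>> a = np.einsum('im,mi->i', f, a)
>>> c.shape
(19,)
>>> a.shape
(37,)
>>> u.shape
(11, 11)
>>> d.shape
(7, 11, 7, 19)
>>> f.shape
(37, 37)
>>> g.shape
(19, 37)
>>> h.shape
(19, 19)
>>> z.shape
(37, 37, 19)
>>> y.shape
(37,)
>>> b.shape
(11, 7, 7, 19, 19)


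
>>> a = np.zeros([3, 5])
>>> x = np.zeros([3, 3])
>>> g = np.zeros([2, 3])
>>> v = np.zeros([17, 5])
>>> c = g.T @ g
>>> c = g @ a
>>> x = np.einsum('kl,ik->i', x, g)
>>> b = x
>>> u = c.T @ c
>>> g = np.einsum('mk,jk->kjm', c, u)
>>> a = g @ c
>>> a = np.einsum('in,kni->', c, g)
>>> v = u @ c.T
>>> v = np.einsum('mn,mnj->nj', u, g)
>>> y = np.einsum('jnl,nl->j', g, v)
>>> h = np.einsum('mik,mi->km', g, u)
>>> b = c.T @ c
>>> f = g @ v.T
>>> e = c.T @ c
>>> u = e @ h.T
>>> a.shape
()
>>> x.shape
(2,)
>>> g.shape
(5, 5, 2)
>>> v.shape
(5, 2)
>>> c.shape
(2, 5)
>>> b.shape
(5, 5)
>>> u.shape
(5, 2)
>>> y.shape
(5,)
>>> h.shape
(2, 5)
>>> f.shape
(5, 5, 5)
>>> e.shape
(5, 5)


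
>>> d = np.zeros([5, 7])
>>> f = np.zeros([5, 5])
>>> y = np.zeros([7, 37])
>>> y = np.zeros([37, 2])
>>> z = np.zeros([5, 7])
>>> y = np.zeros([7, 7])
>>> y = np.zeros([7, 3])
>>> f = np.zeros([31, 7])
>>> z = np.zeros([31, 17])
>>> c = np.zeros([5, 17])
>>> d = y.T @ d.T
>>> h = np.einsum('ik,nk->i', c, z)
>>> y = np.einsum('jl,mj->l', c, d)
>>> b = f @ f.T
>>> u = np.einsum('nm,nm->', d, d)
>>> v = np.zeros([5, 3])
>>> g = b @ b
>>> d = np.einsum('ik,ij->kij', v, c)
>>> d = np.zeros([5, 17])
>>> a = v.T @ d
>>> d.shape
(5, 17)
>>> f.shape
(31, 7)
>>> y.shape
(17,)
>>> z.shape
(31, 17)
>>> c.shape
(5, 17)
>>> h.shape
(5,)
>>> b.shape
(31, 31)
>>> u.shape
()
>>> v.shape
(5, 3)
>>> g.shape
(31, 31)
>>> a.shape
(3, 17)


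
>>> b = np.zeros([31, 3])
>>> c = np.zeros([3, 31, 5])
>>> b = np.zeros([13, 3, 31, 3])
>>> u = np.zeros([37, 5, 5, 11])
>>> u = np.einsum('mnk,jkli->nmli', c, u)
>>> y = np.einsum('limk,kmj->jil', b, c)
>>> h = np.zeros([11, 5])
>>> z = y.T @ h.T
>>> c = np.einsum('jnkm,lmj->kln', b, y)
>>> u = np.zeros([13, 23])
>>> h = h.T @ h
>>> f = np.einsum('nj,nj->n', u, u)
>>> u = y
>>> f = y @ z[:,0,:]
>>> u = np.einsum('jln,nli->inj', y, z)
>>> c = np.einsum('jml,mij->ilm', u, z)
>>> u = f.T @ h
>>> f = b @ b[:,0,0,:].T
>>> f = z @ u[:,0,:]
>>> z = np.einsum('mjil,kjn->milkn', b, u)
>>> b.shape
(13, 3, 31, 3)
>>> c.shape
(3, 5, 13)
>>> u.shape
(11, 3, 5)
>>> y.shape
(5, 3, 13)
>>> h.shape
(5, 5)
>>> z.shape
(13, 31, 3, 11, 5)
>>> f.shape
(13, 3, 5)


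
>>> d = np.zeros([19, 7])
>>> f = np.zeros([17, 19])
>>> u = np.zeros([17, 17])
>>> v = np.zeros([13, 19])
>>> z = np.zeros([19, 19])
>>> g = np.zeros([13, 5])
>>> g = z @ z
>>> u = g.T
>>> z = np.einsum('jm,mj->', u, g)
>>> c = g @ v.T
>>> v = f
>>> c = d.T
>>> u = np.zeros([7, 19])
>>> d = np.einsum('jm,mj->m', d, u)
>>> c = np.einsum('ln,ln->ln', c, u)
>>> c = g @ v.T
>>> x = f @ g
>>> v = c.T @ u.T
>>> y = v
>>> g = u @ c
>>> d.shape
(7,)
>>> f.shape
(17, 19)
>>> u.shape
(7, 19)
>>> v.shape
(17, 7)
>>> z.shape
()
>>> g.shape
(7, 17)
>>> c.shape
(19, 17)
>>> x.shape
(17, 19)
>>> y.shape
(17, 7)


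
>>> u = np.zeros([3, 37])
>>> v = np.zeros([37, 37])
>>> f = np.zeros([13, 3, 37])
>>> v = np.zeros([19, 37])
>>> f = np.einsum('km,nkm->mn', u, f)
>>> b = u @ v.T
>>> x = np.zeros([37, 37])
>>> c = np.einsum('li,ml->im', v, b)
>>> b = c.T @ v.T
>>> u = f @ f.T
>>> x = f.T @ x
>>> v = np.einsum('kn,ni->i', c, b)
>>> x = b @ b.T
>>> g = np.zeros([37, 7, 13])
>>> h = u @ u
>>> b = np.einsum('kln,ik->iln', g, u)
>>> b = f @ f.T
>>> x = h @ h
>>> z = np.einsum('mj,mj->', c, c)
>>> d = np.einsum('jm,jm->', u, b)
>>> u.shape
(37, 37)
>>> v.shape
(19,)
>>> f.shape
(37, 13)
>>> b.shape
(37, 37)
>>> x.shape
(37, 37)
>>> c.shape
(37, 3)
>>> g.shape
(37, 7, 13)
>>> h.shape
(37, 37)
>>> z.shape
()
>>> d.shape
()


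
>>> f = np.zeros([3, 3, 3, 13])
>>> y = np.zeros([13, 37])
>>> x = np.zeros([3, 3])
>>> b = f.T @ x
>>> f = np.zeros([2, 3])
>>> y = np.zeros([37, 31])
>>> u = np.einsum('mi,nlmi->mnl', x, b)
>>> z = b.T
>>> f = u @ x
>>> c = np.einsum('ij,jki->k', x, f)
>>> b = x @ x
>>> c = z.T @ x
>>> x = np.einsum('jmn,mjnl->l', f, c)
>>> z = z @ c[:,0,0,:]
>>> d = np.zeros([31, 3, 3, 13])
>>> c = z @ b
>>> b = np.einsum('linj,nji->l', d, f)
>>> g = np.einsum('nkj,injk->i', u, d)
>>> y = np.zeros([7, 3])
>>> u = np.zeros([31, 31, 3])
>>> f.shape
(3, 13, 3)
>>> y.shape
(7, 3)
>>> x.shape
(3,)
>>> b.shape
(31,)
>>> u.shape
(31, 31, 3)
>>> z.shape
(3, 3, 3, 3)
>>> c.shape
(3, 3, 3, 3)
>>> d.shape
(31, 3, 3, 13)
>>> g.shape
(31,)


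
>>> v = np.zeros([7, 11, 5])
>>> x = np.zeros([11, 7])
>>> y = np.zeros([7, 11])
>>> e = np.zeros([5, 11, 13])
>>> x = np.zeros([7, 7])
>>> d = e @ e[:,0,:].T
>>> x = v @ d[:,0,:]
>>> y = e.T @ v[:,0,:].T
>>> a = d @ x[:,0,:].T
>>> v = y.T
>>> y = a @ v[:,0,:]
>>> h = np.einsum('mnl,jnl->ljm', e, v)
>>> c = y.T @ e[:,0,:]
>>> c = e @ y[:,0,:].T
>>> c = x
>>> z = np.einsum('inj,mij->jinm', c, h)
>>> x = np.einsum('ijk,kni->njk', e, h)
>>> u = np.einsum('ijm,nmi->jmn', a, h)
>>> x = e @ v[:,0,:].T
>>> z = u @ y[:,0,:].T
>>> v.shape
(7, 11, 13)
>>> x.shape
(5, 11, 7)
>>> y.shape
(5, 11, 13)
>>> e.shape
(5, 11, 13)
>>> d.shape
(5, 11, 5)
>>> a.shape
(5, 11, 7)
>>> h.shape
(13, 7, 5)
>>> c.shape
(7, 11, 5)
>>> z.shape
(11, 7, 5)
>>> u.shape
(11, 7, 13)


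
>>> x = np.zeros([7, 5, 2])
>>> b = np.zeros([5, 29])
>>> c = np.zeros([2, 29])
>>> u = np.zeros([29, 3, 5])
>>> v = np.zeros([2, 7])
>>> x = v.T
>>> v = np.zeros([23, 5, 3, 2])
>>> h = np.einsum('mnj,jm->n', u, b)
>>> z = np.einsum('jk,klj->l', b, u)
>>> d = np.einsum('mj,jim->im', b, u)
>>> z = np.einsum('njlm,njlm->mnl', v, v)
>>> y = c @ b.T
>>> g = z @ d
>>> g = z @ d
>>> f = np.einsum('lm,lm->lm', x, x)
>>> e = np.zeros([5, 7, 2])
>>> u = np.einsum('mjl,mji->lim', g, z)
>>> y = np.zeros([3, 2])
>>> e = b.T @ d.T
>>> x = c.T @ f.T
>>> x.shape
(29, 7)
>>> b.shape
(5, 29)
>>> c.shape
(2, 29)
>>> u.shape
(5, 3, 2)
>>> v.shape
(23, 5, 3, 2)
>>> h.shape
(3,)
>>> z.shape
(2, 23, 3)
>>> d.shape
(3, 5)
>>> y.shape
(3, 2)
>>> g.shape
(2, 23, 5)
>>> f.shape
(7, 2)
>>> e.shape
(29, 3)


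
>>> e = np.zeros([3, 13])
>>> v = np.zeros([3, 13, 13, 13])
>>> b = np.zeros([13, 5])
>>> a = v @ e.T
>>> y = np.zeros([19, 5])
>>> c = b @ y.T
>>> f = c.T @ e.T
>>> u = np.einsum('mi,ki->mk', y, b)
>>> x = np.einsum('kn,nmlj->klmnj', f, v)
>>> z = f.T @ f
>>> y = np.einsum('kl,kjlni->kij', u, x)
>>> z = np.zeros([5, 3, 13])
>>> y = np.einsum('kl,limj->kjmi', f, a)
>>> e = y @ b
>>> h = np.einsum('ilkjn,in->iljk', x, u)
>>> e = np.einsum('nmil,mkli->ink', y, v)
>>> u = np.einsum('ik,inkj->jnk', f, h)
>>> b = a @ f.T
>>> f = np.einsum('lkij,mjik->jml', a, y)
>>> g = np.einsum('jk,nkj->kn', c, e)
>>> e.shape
(13, 19, 13)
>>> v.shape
(3, 13, 13, 13)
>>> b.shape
(3, 13, 13, 19)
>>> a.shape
(3, 13, 13, 3)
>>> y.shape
(19, 3, 13, 13)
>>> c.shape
(13, 19)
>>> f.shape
(3, 19, 3)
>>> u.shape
(13, 13, 3)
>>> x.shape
(19, 13, 13, 3, 13)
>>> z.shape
(5, 3, 13)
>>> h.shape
(19, 13, 3, 13)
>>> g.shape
(19, 13)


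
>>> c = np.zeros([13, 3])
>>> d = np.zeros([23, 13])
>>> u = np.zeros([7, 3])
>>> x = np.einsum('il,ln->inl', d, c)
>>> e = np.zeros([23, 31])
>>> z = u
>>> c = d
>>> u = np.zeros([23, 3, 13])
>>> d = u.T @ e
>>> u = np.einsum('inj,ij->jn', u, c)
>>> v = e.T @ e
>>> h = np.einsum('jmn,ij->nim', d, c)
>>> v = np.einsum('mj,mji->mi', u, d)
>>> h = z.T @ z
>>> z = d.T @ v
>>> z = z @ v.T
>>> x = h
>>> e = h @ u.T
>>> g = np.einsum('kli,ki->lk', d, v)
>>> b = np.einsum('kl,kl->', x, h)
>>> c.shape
(23, 13)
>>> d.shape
(13, 3, 31)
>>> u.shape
(13, 3)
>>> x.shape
(3, 3)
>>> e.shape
(3, 13)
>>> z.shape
(31, 3, 13)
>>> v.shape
(13, 31)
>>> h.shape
(3, 3)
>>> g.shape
(3, 13)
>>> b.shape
()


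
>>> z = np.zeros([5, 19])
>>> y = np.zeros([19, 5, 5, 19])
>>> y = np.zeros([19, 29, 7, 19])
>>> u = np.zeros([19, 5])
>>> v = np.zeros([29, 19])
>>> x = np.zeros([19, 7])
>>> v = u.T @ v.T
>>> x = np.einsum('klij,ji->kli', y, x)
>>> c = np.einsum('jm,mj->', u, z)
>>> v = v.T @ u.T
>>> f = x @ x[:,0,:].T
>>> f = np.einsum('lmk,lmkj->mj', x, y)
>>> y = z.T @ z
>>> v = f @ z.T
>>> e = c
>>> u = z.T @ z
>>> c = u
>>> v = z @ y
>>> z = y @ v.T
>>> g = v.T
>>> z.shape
(19, 5)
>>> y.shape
(19, 19)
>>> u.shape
(19, 19)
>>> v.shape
(5, 19)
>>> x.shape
(19, 29, 7)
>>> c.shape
(19, 19)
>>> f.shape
(29, 19)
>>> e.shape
()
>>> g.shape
(19, 5)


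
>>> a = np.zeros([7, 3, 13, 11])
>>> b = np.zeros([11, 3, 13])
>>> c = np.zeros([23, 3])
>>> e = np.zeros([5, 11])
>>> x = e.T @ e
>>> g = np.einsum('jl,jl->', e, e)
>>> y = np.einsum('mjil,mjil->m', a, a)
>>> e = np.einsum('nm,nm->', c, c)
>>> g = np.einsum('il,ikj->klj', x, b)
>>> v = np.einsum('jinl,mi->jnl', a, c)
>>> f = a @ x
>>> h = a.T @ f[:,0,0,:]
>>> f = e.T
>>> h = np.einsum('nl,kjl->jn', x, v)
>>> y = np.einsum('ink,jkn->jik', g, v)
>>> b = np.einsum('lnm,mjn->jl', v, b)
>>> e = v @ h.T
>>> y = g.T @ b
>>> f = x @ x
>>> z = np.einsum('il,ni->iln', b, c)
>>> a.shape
(7, 3, 13, 11)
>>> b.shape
(3, 7)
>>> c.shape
(23, 3)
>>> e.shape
(7, 13, 13)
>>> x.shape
(11, 11)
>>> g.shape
(3, 11, 13)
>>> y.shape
(13, 11, 7)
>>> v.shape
(7, 13, 11)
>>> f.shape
(11, 11)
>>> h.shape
(13, 11)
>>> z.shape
(3, 7, 23)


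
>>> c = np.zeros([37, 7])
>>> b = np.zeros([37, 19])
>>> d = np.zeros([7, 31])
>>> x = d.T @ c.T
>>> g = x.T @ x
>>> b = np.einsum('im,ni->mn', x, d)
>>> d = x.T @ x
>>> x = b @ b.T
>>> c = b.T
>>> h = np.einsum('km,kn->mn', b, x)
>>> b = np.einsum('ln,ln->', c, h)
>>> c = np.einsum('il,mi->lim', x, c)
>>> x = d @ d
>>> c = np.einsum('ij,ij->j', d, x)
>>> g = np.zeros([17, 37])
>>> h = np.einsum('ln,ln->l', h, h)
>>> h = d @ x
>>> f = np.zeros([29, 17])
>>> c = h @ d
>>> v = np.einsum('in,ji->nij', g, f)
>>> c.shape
(37, 37)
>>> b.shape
()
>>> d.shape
(37, 37)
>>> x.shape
(37, 37)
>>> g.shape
(17, 37)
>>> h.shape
(37, 37)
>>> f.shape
(29, 17)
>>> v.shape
(37, 17, 29)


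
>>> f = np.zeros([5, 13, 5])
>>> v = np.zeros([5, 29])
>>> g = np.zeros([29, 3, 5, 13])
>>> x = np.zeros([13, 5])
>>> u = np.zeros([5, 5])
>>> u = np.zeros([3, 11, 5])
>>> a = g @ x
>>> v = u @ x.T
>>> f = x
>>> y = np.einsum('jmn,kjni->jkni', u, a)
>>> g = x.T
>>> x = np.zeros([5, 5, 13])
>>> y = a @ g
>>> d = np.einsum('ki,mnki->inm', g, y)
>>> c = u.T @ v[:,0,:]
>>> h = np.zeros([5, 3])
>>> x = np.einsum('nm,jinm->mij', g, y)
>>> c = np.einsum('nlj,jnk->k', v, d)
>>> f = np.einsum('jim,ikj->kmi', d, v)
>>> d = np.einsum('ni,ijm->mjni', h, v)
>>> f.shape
(11, 29, 3)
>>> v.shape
(3, 11, 13)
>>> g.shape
(5, 13)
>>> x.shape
(13, 3, 29)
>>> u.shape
(3, 11, 5)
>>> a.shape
(29, 3, 5, 5)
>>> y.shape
(29, 3, 5, 13)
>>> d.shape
(13, 11, 5, 3)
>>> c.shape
(29,)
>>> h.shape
(5, 3)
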